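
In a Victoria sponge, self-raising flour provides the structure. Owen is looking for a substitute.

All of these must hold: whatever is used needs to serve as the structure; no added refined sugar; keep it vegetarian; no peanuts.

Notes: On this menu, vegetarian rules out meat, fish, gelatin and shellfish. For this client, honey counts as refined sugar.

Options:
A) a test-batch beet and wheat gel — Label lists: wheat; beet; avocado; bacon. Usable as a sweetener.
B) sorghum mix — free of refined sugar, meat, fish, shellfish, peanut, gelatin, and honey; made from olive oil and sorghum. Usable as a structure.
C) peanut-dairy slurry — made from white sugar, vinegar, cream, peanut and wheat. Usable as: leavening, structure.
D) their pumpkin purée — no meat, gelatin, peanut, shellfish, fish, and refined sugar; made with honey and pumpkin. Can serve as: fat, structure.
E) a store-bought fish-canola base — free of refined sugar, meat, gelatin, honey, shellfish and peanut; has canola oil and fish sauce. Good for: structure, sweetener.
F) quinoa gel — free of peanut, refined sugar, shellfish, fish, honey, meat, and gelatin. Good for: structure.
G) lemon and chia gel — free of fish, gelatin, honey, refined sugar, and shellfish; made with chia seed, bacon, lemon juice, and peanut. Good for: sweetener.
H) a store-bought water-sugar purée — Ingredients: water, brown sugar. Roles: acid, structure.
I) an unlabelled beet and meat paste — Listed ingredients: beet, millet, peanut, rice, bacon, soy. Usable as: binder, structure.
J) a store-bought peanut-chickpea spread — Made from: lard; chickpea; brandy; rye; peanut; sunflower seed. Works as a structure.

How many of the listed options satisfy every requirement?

A: not usable as a structure; has bacon, so not vegetarian — out
B: nothing on the exclusion list — valid
C: has peanut, so not peanut-free; has white sugar, so not no-added-sugar — reject
D: has honey, so not no-added-sugar — no
E: has fish sauce, so not vegetarian — out
F: no peanut, no-added-sugar — OK
G: not usable as a structure; has bacon, so not vegetarian (and 1 more) — reject
H: has brown sugar, so not no-added-sugar — reject
I: has bacon, so not vegetarian; has peanut, so not peanut-free — no
J: has lard, so not vegetarian; has peanut, so not peanut-free — reject

2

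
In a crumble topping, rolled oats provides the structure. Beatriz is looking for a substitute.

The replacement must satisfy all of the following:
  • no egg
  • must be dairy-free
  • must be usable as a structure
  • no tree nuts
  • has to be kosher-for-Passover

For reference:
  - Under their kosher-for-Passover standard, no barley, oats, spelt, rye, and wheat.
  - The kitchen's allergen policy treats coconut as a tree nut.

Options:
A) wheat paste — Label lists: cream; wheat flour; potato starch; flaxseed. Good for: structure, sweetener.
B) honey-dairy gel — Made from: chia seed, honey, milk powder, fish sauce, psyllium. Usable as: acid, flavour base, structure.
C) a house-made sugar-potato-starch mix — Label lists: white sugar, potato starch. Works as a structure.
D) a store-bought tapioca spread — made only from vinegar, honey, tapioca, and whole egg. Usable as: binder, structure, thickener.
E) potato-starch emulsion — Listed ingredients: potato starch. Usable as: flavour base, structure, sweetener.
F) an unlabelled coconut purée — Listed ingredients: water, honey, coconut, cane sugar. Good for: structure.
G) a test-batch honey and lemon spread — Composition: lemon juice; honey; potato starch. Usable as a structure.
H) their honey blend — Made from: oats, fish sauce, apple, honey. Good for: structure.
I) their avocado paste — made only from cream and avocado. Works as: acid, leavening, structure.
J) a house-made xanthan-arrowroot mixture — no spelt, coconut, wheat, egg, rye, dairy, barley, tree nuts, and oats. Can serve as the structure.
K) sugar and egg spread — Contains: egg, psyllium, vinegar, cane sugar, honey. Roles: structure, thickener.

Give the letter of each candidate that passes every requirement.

A: has wheat flour, so not kosher-for-Passover; has cream, so not dairy-free — no
B: has milk powder, so not dairy-free — no
C: nothing on the exclusion list — valid
D: has whole egg, so not egg-free — no
E: works as a structure, no egg, tree-nut-free — keep
F: has coconut, so not tree-nut-free — no
G: kosher-for-Passover, no dairy — valid
H: has oats, so not kosher-for-Passover — reject
I: has cream, so not dairy-free — out
J: every rule checks out — valid
K: has egg, so not egg-free — reject

C, E, G, J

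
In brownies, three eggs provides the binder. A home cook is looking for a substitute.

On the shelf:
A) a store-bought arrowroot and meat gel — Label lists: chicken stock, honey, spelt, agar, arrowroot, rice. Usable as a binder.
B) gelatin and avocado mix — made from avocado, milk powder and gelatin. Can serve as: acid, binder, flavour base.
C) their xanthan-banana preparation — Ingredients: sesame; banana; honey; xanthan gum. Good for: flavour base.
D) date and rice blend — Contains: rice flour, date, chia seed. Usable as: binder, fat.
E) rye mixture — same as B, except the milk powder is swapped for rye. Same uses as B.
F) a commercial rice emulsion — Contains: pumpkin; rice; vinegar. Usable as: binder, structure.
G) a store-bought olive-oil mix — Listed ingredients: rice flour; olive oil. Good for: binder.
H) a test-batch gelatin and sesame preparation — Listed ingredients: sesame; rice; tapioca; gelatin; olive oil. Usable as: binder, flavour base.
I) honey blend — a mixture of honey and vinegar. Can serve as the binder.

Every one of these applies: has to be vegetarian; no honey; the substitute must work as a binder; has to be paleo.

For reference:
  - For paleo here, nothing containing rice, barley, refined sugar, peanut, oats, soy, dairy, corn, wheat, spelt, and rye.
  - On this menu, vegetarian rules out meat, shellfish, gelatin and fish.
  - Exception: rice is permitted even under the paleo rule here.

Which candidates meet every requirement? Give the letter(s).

A: has spelt, so not paleo; has chicken stock, so not vegetarian (and 1 more) — no
B: has milk powder, so not paleo; has gelatin, so not vegetarian — reject
C: not usable as a binder; has honey, so not honey-free — out
D: rice is permitted under the paleo carve-out; nothing else excluded — keep
E: has rye, so not paleo; has gelatin, so not vegetarian — reject
F: rice is permitted under the paleo carve-out; nothing else excluded — valid
G: rice is permitted under the paleo carve-out; nothing else excluded — keep
H: has gelatin, so not vegetarian — reject
I: has honey, so not honey-free — no

D, F, G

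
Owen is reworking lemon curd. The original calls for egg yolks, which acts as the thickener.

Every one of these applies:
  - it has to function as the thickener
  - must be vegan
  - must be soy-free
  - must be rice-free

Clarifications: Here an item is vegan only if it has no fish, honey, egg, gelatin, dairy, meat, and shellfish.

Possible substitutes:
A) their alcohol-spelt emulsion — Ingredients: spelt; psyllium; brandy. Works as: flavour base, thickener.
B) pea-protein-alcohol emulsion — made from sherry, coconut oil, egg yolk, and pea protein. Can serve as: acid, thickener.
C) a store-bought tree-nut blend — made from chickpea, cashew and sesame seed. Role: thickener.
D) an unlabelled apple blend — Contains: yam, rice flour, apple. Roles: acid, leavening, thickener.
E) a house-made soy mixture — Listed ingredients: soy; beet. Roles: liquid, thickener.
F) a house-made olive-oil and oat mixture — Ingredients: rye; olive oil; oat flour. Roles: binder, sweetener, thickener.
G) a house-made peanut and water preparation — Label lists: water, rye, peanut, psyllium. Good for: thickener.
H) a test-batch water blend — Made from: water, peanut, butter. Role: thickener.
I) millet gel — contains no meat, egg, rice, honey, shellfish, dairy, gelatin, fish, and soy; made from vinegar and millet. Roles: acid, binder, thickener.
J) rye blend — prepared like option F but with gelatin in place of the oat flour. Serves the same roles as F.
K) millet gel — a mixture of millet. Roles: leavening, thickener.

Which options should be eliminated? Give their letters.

A: all constraints satisfied — keep
B: has egg yolk, so not vegan — out
C: only sesame seed, cashew, and chickpea; none excluded — valid
D: has rice flour, so not rice-free — reject
E: has soy, so not soy-free — no
F: no rice, vegan — OK
G: peanut and rye etc. — none of it excluded — keep
H: has butter, so not vegan — out
I: works as a thickener, no soy, vegan — keep
J: has gelatin, so not vegan — reject
K: works as a thickener, vegan, no soy — valid

B, D, E, H, J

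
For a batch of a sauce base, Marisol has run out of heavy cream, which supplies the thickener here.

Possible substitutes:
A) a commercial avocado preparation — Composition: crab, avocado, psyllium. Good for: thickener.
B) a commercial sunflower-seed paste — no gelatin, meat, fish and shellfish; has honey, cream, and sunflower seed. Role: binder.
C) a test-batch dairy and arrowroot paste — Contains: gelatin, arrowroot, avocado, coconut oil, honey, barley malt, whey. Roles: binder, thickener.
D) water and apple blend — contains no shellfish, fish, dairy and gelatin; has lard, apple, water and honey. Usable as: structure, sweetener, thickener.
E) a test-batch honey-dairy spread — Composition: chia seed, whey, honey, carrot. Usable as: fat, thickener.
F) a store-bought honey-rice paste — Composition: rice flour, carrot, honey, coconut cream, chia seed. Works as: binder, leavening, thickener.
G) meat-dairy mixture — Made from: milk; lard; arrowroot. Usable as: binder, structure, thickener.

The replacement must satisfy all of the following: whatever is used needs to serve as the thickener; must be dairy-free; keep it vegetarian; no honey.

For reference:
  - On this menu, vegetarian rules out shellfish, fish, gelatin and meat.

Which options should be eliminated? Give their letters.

A, B, C, D, E, F, G

A: has crab, so not vegetarian — no
B: not usable as a thickener; has cream, so not dairy-free (and 1 more) — out
C: has gelatin, so not vegetarian; has whey, so not dairy-free (and 1 more) — no
D: has lard, so not vegetarian; has honey, so not honey-free — out
E: has whey, so not dairy-free; has honey, so not honey-free — reject
F: has honey, so not honey-free — out
G: has lard, so not vegetarian; has milk, so not dairy-free — reject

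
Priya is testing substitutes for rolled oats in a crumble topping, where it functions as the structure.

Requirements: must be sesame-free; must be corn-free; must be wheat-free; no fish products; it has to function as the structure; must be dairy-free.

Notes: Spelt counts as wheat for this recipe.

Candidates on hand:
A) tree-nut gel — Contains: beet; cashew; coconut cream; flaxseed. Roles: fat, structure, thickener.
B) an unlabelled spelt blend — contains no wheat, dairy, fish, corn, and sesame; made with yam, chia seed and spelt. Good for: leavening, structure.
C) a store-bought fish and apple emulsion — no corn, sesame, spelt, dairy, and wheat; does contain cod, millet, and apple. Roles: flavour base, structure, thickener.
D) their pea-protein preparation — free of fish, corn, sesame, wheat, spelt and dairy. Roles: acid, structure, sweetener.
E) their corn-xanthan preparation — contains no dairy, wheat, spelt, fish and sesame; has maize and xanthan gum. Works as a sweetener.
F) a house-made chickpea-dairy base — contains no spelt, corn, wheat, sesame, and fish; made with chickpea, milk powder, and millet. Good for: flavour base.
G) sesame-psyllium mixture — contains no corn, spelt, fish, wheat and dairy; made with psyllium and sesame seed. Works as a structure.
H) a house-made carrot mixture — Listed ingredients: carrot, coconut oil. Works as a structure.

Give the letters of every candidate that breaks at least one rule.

A: no dairy, wheat-free — keep
B: has spelt, so not wheat-free — no
C: has cod, so not fish-free — out
D: works as a structure, wheat-free, no fish — keep
E: not usable as a structure; has maize, so not corn-free — reject
F: not usable as a structure; has milk powder, so not dairy-free — out
G: has sesame seed, so not sesame-free — out
H: every rule checks out — keep

B, C, E, F, G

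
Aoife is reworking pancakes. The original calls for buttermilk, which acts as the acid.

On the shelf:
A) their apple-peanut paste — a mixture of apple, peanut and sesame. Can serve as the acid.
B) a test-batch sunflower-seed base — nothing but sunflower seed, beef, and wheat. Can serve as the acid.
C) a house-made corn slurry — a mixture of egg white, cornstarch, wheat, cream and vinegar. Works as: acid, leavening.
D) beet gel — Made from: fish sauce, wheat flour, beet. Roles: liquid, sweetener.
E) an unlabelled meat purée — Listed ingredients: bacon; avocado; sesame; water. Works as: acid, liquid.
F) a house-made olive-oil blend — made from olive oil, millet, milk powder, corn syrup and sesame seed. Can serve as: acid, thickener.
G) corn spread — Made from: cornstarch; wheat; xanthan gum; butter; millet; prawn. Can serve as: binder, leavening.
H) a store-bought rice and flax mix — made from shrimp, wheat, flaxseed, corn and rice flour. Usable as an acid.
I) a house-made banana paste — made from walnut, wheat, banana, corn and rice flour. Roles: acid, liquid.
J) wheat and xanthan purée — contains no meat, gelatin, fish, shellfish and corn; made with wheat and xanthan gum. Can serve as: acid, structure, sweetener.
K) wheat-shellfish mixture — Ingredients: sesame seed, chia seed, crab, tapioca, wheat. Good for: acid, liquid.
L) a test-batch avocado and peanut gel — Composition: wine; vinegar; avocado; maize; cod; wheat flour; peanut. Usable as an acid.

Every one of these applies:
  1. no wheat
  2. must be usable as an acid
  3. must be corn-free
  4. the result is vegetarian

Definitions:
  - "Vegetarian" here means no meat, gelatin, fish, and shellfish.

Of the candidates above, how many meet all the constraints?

1

A: vegetarian, no wheat — keep
B: has beef, so not vegetarian; has wheat, so not wheat-free — reject
C: has cornstarch, so not corn-free; has wheat, so not wheat-free — out
D: not usable as an acid; has fish sauce, so not vegetarian (and 1 more) — out
E: has bacon, so not vegetarian — no
F: has corn syrup, so not corn-free — out
G: not usable as an acid; has prawn, so not vegetarian (and 2 more) — out
H: has shrimp, so not vegetarian; has corn, so not corn-free (and 1 more) — no
I: has corn, so not corn-free; has wheat, so not wheat-free — reject
J: has wheat, so not wheat-free — reject
K: has crab, so not vegetarian; has wheat, so not wheat-free — no
L: has cod, so not vegetarian; has maize, so not corn-free (and 1 more) — no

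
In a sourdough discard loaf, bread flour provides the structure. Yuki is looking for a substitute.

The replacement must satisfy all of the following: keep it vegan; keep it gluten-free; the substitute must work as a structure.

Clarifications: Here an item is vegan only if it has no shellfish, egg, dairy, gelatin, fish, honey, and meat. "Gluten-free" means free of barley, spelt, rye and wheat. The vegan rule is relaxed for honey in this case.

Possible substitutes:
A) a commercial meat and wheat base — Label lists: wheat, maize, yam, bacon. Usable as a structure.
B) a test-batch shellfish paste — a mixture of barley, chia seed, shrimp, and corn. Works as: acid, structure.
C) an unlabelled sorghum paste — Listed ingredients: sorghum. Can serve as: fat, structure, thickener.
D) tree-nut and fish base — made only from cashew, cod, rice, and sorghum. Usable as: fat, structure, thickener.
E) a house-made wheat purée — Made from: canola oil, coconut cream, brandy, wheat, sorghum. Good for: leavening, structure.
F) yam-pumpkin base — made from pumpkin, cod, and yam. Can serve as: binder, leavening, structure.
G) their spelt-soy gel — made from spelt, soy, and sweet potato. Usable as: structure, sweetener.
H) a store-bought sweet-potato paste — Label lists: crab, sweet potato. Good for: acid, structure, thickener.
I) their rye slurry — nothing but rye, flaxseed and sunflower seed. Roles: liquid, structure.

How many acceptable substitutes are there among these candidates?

1

A: has bacon, so not vegan; has wheat, so not gluten-free — out
B: has shrimp, so not vegan; has barley, so not gluten-free — reject
C: only sorghum; none excluded — OK
D: has cod, so not vegan — no
E: has wheat, so not gluten-free — out
F: has cod, so not vegan — reject
G: has spelt, so not gluten-free — out
H: has crab, so not vegan — reject
I: has rye, so not gluten-free — out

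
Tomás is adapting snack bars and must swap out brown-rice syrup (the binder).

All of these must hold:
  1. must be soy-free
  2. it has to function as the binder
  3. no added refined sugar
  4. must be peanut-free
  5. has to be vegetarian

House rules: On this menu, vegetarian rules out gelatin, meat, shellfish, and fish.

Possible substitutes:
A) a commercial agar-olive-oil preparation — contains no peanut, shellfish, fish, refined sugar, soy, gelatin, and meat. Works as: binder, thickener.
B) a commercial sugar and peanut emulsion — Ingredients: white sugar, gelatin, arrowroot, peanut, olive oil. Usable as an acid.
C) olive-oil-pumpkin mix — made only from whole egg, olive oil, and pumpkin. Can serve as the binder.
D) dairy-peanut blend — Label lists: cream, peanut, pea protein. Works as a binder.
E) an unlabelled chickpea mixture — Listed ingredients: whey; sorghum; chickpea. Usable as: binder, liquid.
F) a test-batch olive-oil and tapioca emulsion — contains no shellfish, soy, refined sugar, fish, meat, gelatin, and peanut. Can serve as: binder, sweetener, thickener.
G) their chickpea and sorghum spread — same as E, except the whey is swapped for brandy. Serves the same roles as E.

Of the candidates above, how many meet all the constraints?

5

A: nothing on the exclusion list — valid
B: not usable as a binder; has gelatin, so not vegetarian (and 2 more) — out
C: works as a binder, no peanut, no soy — OK
D: has peanut, so not peanut-free — no
E: all constraints satisfied — keep
F: works as a binder, no refined sugar, vegetarian — OK
G: no soy, no refined sugar — keep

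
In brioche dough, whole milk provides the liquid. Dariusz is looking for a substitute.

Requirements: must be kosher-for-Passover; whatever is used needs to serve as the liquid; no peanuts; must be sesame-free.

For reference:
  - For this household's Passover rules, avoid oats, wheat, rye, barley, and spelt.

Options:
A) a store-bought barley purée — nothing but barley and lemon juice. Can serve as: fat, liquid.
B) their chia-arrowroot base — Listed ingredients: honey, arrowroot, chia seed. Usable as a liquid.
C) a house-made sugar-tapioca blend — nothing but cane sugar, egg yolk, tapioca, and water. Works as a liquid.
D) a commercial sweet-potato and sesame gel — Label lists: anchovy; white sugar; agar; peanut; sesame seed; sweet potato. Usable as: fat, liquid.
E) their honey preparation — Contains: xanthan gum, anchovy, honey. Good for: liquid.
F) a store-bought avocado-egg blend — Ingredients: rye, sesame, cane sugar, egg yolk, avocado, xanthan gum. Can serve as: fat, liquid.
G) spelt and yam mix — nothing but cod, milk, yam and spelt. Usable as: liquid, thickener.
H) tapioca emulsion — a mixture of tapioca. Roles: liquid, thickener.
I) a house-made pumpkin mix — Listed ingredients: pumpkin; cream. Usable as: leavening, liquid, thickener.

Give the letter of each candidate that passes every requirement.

B, C, E, H, I

A: has barley, so not kosher-for-Passover — out
B: works as a liquid, no peanut, no sesame — valid
C: every rule checks out — keep
D: has peanut, so not peanut-free; has sesame seed, so not sesame-free — no
E: no peanut, no sesame — keep
F: has rye, so not kosher-for-Passover; has sesame, so not sesame-free — out
G: has spelt, so not kosher-for-Passover — reject
H: works as a liquid, no sesame, kosher-for-Passover — keep
I: nothing on the exclusion list — keep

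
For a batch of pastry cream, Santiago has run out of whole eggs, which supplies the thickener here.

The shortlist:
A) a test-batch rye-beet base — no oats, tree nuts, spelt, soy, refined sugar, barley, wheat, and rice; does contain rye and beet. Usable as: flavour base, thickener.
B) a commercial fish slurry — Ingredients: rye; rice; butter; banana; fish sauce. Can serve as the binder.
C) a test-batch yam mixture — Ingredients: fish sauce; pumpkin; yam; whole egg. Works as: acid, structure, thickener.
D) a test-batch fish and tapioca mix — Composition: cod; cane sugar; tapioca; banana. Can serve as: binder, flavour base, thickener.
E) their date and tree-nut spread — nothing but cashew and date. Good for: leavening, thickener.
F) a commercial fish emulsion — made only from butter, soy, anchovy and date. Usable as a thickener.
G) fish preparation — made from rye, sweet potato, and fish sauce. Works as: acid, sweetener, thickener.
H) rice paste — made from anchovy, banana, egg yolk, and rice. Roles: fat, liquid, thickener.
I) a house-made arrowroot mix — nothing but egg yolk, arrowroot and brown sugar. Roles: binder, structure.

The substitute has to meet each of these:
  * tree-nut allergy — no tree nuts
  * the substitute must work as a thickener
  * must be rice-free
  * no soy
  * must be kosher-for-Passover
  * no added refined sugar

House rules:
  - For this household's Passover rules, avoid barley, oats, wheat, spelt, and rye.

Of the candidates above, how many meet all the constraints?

A: has rye, so not kosher-for-Passover — out
B: not usable as a thickener; has rye, so not kosher-for-Passover (and 1 more) — out
C: every rule checks out — valid
D: has cane sugar, so not no-added-sugar — no
E: has cashew, so not tree-nut-free — reject
F: has soy, so not soy-free — out
G: has rye, so not kosher-for-Passover — out
H: has rice, so not rice-free — no
I: not usable as a thickener; has brown sugar, so not no-added-sugar — out

1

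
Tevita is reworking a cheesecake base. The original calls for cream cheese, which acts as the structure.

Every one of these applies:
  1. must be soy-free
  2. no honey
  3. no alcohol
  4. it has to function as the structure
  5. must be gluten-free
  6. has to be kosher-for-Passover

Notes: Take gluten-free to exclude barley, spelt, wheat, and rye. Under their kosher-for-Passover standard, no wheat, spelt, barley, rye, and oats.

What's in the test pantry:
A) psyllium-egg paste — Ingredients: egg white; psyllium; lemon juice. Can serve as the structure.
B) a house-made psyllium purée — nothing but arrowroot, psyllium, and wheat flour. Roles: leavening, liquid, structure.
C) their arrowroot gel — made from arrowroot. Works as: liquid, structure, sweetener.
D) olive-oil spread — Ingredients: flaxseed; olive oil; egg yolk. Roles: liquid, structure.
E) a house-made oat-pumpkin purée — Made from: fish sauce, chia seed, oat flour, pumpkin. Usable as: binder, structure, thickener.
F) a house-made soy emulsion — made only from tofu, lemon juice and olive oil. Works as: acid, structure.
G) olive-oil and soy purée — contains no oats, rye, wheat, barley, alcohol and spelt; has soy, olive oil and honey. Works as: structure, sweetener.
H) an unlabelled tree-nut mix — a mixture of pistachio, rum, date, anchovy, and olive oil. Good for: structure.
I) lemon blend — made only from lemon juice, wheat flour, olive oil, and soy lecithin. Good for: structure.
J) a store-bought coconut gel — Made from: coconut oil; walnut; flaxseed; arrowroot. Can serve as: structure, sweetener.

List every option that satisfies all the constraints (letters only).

A, C, D, J

A: only egg white, psyllium and lemon juice; none excluded — OK
B: has wheat flour, so not gluten-free; has wheat flour, so not kosher-for-Passover — reject
C: all constraints satisfied — keep
D: every rule checks out — OK
E: has oat flour, so not kosher-for-Passover — no
F: has tofu, so not soy-free — reject
G: has soy, so not soy-free; has honey, so not honey-free — out
H: has rum, so not alcohol-free — out
I: has wheat flour, so not gluten-free; has wheat flour, so not kosher-for-Passover (and 1 more) — no
J: all constraints satisfied — valid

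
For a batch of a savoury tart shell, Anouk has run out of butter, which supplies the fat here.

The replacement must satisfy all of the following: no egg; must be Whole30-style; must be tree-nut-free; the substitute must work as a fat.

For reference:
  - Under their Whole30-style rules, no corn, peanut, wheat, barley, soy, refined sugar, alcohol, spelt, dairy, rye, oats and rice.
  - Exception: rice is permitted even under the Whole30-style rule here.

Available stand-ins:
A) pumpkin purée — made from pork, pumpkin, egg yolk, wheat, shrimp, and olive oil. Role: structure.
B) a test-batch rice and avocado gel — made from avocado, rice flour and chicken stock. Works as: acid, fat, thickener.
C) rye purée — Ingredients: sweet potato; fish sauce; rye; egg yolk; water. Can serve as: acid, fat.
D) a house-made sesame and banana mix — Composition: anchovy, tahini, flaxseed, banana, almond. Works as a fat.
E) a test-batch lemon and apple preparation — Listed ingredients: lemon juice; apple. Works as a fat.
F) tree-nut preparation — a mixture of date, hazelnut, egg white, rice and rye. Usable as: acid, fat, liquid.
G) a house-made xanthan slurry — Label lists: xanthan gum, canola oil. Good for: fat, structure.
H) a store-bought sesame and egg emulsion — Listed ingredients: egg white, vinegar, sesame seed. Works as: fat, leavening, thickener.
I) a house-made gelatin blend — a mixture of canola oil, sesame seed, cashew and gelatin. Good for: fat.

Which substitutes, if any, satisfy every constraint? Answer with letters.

A: not usable as a fat; has wheat, so not Whole30-style (and 1 more) — reject
B: rice is permitted under the Whole30-style carve-out; nothing else excluded — OK
C: has rye, so not Whole30-style; has egg yolk, so not egg-free — reject
D: has almond, so not tree-nut-free — reject
E: works as a fat, no tree nuts, Whole30-style — OK
F: has rye, so not Whole30-style; has egg white, so not egg-free (and 1 more) — out
G: works as a fat, no tree nuts, Whole30-style — valid
H: has egg white, so not egg-free — out
I: has cashew, so not tree-nut-free — reject

B, E, G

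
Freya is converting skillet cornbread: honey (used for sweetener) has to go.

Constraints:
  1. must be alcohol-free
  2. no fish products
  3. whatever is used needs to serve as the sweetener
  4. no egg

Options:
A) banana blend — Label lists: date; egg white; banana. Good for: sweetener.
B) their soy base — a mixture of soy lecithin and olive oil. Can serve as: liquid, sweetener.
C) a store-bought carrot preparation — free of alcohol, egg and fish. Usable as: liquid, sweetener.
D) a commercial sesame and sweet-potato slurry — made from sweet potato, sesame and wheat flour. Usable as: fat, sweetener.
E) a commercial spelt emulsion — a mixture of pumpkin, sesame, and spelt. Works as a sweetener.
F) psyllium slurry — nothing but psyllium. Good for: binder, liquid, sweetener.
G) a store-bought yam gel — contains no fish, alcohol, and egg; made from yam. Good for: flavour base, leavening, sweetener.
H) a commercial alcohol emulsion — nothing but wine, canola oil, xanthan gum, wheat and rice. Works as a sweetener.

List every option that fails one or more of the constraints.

A: has egg white, so not egg-free — out
B: works as a sweetener, no fish, no alcohol — valid
C: every rule checks out — OK
D: works as a sweetener, no egg, no fish — OK
E: only sesame, spelt and pumpkin; none excluded — OK
F: every rule checks out — keep
G: no alcohol, no egg — valid
H: has wine, so not alcohol-free — reject

A, H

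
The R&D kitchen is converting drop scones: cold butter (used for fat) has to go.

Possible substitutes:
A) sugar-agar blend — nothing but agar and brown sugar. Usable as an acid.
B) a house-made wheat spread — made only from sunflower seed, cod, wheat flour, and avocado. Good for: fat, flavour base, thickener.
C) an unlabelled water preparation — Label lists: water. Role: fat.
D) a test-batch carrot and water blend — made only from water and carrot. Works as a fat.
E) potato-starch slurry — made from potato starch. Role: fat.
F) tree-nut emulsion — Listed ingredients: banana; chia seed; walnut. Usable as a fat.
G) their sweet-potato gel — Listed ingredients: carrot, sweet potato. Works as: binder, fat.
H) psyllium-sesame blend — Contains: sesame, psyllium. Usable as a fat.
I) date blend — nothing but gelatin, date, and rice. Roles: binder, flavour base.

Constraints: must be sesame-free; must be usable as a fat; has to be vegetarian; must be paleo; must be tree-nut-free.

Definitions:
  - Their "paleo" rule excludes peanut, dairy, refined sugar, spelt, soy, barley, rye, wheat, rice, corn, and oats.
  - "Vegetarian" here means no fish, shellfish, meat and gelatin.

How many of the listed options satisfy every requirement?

4

A: not usable as a fat; has brown sugar, so not paleo — no
B: has wheat flour, so not paleo; has cod, so not vegetarian — reject
C: nothing on the exclusion list — keep
D: only carrot and water; none excluded — OK
E: every rule checks out — OK
F: has walnut, so not tree-nut-free — no
G: paleo, vegetarian — keep
H: has sesame, so not sesame-free — reject
I: not usable as a fat; has rice, so not paleo (and 1 more) — no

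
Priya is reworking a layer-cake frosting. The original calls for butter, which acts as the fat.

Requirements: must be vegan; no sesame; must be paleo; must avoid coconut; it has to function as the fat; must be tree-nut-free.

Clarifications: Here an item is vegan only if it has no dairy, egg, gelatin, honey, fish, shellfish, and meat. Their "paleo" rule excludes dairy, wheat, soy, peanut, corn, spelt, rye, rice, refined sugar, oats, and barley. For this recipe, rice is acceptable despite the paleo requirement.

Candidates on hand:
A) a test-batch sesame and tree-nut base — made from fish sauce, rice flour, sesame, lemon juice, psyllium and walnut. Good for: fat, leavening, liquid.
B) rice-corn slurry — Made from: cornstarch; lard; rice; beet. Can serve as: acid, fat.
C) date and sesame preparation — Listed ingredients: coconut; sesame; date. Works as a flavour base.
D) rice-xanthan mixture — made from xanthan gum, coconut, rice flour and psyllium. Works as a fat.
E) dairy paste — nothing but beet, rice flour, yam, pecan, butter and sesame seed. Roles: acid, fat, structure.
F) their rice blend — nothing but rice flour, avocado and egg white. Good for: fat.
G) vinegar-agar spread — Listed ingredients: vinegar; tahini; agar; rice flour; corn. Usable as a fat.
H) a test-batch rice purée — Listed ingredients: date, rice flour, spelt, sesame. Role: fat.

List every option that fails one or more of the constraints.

A, B, C, D, E, F, G, H

A: has fish sauce, so not vegan; has sesame, so not sesame-free (and 1 more) — reject
B: has lard, so not vegan; has cornstarch, so not paleo — reject
C: not usable as a fat; has sesame, so not sesame-free (and 1 more) — out
D: has coconut, so not coconut-free — out
E: has butter, so not vegan; has butter, so not paleo (and 2 more) — no
F: has egg white, so not vegan — no
G: has corn, so not paleo; has tahini, so not sesame-free — no
H: has spelt, so not paleo; has sesame, so not sesame-free — no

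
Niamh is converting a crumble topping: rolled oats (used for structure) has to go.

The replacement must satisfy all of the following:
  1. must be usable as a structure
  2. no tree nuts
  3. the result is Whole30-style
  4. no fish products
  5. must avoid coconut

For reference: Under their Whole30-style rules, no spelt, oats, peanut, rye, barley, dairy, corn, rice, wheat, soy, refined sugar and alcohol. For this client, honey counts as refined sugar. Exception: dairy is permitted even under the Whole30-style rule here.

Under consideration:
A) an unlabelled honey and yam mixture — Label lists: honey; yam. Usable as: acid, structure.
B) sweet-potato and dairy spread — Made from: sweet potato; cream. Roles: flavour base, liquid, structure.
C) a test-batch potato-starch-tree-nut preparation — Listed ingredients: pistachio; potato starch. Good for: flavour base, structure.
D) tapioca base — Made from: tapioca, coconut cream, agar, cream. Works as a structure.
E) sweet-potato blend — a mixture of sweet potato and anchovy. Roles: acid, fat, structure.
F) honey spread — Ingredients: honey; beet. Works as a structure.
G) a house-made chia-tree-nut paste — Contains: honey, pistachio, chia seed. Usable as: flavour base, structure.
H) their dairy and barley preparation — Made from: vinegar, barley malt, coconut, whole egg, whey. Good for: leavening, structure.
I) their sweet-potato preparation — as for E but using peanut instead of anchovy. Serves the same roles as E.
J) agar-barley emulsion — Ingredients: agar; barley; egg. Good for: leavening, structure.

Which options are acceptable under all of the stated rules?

B

A: has honey, so not Whole30-style — reject
B: dairy is permitted under the Whole30-style carve-out; nothing else excluded — OK
C: has pistachio, so not tree-nut-free — reject
D: has coconut cream, so not coconut-free — out
E: has anchovy, so not fish-free — out
F: has honey, so not Whole30-style — no
G: has honey, so not Whole30-style; has pistachio, so not tree-nut-free — out
H: has barley malt, so not Whole30-style; has coconut, so not coconut-free — no
I: has peanut, so not Whole30-style — reject
J: has barley, so not Whole30-style — no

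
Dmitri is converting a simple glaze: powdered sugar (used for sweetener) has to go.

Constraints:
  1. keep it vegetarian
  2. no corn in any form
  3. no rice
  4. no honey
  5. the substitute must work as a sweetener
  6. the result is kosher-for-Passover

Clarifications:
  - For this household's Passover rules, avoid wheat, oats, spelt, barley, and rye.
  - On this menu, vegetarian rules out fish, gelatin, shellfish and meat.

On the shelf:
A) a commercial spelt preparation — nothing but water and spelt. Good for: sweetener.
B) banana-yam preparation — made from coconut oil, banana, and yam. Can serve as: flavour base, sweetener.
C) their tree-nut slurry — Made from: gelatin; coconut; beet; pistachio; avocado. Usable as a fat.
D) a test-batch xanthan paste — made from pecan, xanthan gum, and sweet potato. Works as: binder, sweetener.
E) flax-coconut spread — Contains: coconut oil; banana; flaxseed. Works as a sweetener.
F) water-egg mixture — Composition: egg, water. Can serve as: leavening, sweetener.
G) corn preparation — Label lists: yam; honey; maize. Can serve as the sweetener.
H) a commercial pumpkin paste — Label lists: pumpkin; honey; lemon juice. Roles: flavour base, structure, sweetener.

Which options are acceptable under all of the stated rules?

B, D, E, F

A: has spelt, so not kosher-for-Passover — no
B: all constraints satisfied — valid
C: not usable as a sweetener; has gelatin, so not vegetarian — out
D: works as a sweetener, kosher-for-Passover, no corn — OK
E: works as a sweetener, vegetarian, no corn — OK
F: only egg and water; none excluded — keep
G: has maize, so not corn-free; has honey, so not honey-free — out
H: has honey, so not honey-free — out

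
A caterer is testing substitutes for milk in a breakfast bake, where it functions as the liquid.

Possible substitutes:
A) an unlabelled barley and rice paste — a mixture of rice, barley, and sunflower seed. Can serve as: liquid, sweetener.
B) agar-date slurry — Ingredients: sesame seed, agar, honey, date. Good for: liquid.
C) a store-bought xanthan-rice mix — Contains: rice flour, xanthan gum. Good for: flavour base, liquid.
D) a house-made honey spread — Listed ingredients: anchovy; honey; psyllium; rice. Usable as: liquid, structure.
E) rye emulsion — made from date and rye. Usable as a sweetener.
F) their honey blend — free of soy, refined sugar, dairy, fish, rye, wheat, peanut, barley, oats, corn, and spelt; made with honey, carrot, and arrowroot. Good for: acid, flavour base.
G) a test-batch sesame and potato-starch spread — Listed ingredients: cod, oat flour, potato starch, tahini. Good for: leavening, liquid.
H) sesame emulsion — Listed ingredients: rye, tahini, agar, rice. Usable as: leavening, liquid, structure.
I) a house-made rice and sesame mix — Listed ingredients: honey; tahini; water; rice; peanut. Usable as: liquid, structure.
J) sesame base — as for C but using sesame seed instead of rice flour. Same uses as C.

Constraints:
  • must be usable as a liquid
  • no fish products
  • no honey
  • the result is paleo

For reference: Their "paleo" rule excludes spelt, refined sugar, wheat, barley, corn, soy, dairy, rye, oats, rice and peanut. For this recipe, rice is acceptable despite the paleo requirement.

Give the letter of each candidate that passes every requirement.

C, J

A: has barley, so not paleo — reject
B: has honey, so not honey-free — no
C: rice is permitted under the paleo carve-out; nothing else excluded — OK
D: has honey, so not honey-free; has anchovy, so not fish-free — out
E: not usable as a liquid; has rye, so not paleo — no
F: not usable as a liquid; has honey, so not honey-free — no
G: has oat flour, so not paleo; has cod, so not fish-free — reject
H: has rye, so not paleo — reject
I: has peanut, so not paleo; has honey, so not honey-free — reject
J: works as a liquid, no fish, paleo — valid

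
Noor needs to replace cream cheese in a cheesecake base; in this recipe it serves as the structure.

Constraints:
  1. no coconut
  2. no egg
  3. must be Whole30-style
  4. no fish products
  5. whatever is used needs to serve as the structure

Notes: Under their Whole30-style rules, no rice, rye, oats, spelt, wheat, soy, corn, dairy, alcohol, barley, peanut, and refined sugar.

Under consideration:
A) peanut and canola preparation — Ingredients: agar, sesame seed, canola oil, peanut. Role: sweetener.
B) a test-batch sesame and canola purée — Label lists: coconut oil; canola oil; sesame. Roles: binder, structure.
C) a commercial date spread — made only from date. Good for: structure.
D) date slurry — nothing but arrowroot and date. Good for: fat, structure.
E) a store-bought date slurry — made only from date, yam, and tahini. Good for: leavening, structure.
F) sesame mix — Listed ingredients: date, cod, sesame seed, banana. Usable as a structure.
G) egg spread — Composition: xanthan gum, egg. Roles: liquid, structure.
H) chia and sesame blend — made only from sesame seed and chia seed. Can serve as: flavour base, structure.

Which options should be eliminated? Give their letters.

A: not usable as a structure; has peanut, so not Whole30-style — out
B: has coconut oil, so not coconut-free — no
C: only date; none excluded — valid
D: no egg, no fish — valid
E: no coconut, no egg — keep
F: has cod, so not fish-free — out
G: has egg, so not egg-free — reject
H: Whole30-style, no egg — valid

A, B, F, G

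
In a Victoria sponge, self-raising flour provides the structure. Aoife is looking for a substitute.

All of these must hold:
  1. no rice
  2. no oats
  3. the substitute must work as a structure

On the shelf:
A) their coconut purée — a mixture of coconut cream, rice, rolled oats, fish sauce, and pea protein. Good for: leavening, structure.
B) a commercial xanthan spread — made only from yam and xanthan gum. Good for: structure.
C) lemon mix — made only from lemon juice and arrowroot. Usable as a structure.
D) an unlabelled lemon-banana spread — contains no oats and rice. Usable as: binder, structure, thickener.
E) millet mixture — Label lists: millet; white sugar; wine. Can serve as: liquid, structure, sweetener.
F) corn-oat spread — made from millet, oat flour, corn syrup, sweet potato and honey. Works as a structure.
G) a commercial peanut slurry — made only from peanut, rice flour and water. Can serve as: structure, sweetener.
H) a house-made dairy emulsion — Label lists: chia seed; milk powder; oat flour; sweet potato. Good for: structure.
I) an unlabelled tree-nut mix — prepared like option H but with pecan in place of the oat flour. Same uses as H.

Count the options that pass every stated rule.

A: has rice, so not rice-free; has rolled oats, so not oat-free — out
B: no oats, no rice — keep
C: nothing on the exclusion list — OK
D: no oats, no rice — keep
E: no rice, no oats — valid
F: has oat flour, so not oat-free — reject
G: has rice flour, so not rice-free — out
H: has oat flour, so not oat-free — no
I: milk powder and pecan etc. — none of it excluded — OK

5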